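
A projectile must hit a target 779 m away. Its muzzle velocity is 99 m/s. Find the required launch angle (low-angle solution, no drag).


sin(2*theta) = R*g/v0^2 = 779*9.81/99^2 = 0.779715, theta = arcsin(0.779715)/2 = 25.62°

25.62 degrees


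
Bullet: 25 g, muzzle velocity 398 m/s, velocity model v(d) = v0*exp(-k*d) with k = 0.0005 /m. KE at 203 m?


v = v0*exp(-k*d) = 398*exp(-0.0005*203) = 359.586 m/s
E = 0.5*m*v^2 = 0.5*0.025*359.586^2 = 1616 J

1616 J


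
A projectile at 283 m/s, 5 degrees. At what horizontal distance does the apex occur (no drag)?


R = v0^2*sin(2*theta)/g = 283^2*sin(2*5°)/9.81 = 1417.67 m
apex_dist = R/2 = 1417.67/2 = 708.8 m

708.8 m


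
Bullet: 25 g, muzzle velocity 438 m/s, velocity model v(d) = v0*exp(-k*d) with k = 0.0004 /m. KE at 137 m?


v = v0*exp(-k*d) = 438*exp(-0.0004*137) = 414.643 m/s
E = 0.5*m*v^2 = 0.5*0.025*414.643^2 = 2149 J

2149 J


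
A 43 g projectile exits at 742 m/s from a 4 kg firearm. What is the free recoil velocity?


v_recoil = m_p * v_p / m_gun = 0.043 * 742 / 4 = 7.976 m/s

7.976 m/s


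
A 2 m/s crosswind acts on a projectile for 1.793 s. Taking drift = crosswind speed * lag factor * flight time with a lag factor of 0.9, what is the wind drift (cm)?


drift = v_wind * lag * t = 2 * 0.9 * 1.793 = 3.2274 m ≈ 322.7 cm

322.7 cm


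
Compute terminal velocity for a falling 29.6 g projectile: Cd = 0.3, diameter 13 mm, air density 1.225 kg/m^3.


A = pi*(d/2)^2 = pi*(13/2000)^2 = 1.32732e-04 m^2
vt = sqrt(2mg/(Cd*rho*A)) = sqrt(2*0.0296*9.81/(0.3 * 1.225 * 1.32732e-04)) = 109.1 m/s

109.1 m/s


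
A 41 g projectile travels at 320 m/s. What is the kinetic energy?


E = 0.5*m*v^2 = 0.5*0.041*320^2 = 2099 J

2099 J


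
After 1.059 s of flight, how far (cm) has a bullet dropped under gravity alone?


drop = 0.5*g*t^2 = 0.5*9.81*1.059^2 = 5.50086 m ≈ 550.1 cm

550.1 cm


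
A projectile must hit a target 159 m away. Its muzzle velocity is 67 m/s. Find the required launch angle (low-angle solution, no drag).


sin(2*theta) = R*g/v0^2 = 159*9.81/67^2 = 0.347469, theta = arcsin(0.347469)/2 = 10.17°

10.17 degrees


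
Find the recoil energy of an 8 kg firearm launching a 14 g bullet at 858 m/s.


v_r = m_p*v_p/m_gun = 0.014*858/8 = 1.5015 m/s, E_r = 0.5*m_gun*v_r^2 = 0.5*8*1.5015^2 = 9.018 J

9.018 J


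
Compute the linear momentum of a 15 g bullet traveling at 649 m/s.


p = m*v = 0.015*649 = 9.735 kg·m/s

9.735 kg·m/s


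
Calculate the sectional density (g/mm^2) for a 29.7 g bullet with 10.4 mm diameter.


SD = m/d^2 = 29.7/10.4^2 = 0.2746 g/mm^2

0.2746 g/mm^2


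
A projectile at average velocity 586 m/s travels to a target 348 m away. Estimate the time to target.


t = d/v = 348/586 = 0.5939 s

0.5939 s


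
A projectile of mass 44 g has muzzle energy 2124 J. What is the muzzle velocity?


v = sqrt(2*E/m) = sqrt(2*2124/0.044) = 310.7 m/s

310.7 m/s


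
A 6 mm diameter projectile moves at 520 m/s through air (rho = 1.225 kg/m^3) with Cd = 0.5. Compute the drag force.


A = pi*(d/2)^2 = pi*(6/2000)^2 = 2.82743e-05 m^2
Fd = 0.5*Cd*rho*A*v^2 = 0.5*0.5*1.225*2.82743e-05*520^2 = 2.341 N

2.341 N


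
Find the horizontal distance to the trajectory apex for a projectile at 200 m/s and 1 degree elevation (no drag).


R = v0^2*sin(2*theta)/g = 200^2*sin(2*1°)/9.81 = 142.302 m
apex_dist = R/2 = 142.302/2 = 71.15 m

71.15 m


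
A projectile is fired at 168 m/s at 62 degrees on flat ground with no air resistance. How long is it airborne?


T = 2*v0*sin(theta)/g = 2*168*sin(62°)/9.81 = 30.24 s

30.24 s


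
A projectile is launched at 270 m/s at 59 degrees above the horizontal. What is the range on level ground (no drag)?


R = v0^2 * sin(2*theta) / g = 270^2 * sin(2*59°) / 9.81 = 6561 m

6561 m


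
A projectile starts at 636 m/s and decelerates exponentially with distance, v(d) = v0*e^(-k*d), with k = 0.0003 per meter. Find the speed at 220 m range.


v = v0*exp(-k*d) = 636*exp(-0.0003*220) = 595.4 m/s

595.4 m/s


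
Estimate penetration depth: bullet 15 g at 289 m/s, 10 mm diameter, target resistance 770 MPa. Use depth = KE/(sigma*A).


A = pi*(d/2)^2 = pi*(10/2)^2 = 78.5398 mm^2
E = 0.5*m*v^2 = 0.5*0.015*289^2 = 626.408 J
depth = E/(sigma*A) = 626.408 J / (770 MPa * 78.5398 mm^2) = 626.408/(770 * 78.5398) m = 0.010358 m ≈ 10.36 mm

10.36 mm


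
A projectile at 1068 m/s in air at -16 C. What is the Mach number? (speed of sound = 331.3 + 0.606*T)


a = 331.3 + 0.606*(-16) = 321.604 m/s
M = v/a = 1068/321.604 = 3.321

3.321


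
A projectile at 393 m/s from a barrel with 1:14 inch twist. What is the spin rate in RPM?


twist_m = 14*0.0254 = 0.3556 m
spin = v/twist = 393/0.3556 = 1105.174 rev/s
RPM = spin*60 = 1105.174*60 ≈ 66310 RPM

66310 RPM


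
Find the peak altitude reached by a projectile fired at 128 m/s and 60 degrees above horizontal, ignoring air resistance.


H = (v0*sin(theta))^2 / (2g) = (128*sin(60°))^2 / (2*9.81) = 626.3 m

626.3 m


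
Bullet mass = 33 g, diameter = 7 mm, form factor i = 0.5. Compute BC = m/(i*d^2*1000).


BC = m/(i*d^2*1000) = 33/(0.5 * 7^2 * 1000) = 0.001347

0.001347


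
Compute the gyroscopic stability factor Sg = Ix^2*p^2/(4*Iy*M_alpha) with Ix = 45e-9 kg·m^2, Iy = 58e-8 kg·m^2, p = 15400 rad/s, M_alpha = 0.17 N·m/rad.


Sg = Ix^2 * p^2 / (4 * Iy * M_alpha) = (45e-9)^2 * 15400^2 / (4 * 58e-8 * 0.17) = 1.218

1.218


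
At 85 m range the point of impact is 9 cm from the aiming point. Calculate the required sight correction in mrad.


1 mrad subtends 1 cm per 10 m of range, so adj = error_cm / (dist_m / 10) = 9 / (85/10) = 1.059 mrad

1.059 mrad


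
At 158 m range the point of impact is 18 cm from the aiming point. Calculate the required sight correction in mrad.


1 mrad subtends 1 cm per 10 m of range, so adj = error_cm / (dist_m / 10) = 18 / (158/10) = 1.139 mrad

1.139 mrad


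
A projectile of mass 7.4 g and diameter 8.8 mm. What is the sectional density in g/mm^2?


SD = m/d^2 = 7.4/8.8^2 = 0.09556 g/mm^2

0.09556 g/mm^2


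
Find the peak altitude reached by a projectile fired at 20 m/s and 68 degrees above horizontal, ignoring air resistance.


H = (v0*sin(theta))^2 / (2g) = (20*sin(68°))^2 / (2*9.81) = 17.53 m

17.53 m


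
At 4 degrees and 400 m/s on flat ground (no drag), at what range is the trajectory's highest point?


R = v0^2*sin(2*theta)/g = 400^2*sin(2*4°)/9.81 = 2269.9 m
apex_dist = R/2 = 2269.9/2 = 1135 m

1135 m


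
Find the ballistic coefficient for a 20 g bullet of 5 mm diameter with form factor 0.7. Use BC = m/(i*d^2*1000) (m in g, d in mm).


BC = m/(i*d^2*1000) = 20/(0.7 * 5^2 * 1000) = 0.001143

0.001143


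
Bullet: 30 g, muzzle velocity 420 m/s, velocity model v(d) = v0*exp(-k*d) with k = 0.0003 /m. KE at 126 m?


v = v0*exp(-k*d) = 420*exp(-0.0003*126) = 404.42 m/s
E = 0.5*m*v^2 = 0.5*0.03*404.42^2 = 2453 J

2453 J


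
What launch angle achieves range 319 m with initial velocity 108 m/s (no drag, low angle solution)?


sin(2*theta) = R*g/v0^2 = 319*9.81/108^2 = 0.268295, theta = arcsin(0.268295)/2 = 7.781°

7.781 degrees


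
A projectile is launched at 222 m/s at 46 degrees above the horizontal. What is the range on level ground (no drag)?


R = v0^2 * sin(2*theta) / g = 222^2 * sin(2*46°) / 9.81 = 5021 m

5021 m


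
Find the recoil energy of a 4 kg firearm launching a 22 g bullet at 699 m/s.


v_r = m_p*v_p/m_gun = 0.022*699/4 = 3.8445 m/s, E_r = 0.5*m_gun*v_r^2 = 0.5*4*3.8445^2 = 29.56 J

29.56 J


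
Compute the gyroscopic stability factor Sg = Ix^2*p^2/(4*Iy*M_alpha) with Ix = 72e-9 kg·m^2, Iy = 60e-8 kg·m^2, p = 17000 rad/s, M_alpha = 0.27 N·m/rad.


Sg = Ix^2 * p^2 / (4 * Iy * M_alpha) = (72e-9)^2 * 17000^2 / (4 * 60e-8 * 0.27) = 2.312

2.312


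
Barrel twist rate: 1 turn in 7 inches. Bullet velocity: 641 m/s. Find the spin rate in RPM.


twist_m = 7*0.0254 = 0.1778 m
spin = v/twist = 641/0.1778 = 3605.174 rev/s
RPM = spin*60 = 3605.174*60 ≈ 216310 RPM

216310 RPM


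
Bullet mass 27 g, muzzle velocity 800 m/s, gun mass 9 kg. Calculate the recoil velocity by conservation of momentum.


v_recoil = m_p * v_p / m_gun = 0.027 * 800 / 9 = 2.4 m/s

2.4 m/s


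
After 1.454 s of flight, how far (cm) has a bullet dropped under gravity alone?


drop = 0.5*g*t^2 = 0.5*9.81*1.454^2 = 10.3697 m ≈ 1037 cm

1037 cm


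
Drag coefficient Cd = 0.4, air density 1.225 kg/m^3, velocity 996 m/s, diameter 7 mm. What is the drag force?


A = pi*(d/2)^2 = pi*(7/2000)^2 = 3.84845e-05 m^2
Fd = 0.5*Cd*rho*A*v^2 = 0.5*0.4*1.225*3.84845e-05*996^2 = 9.353 N

9.353 N


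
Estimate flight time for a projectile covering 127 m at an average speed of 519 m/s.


t = d/v = 127/519 = 0.2447 s

0.2447 s


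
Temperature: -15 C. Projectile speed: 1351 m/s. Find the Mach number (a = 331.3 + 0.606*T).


a = 331.3 + 0.606*(-15) = 322.21 m/s
M = v/a = 1351/322.21 = 4.193

4.193


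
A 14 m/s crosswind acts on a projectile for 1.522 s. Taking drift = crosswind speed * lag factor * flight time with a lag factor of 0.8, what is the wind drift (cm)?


drift = v_wind * lag * t = 14 * 0.8 * 1.522 = 17.0464 m ≈ 1705 cm

1705 cm


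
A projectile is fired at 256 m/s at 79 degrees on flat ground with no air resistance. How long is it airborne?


T = 2*v0*sin(theta)/g = 2*256*sin(79°)/9.81 = 51.23 s

51.23 s


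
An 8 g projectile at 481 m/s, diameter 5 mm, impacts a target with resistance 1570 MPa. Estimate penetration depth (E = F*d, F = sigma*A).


A = pi*(d/2)^2 = pi*(5/2)^2 = 19.635 mm^2
E = 0.5*m*v^2 = 0.5*0.008*481^2 = 925.444 J
depth = E/(sigma*A) = 925.444 J / (1570 MPa * 19.635 mm^2) = 925.444/(1570 * 19.635) m = 0.0300207 m ≈ 30.02 mm

30.02 mm


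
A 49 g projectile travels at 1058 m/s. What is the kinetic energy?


E = 0.5*m*v^2 = 0.5*0.049*1058^2 = 27424 J

27424 J


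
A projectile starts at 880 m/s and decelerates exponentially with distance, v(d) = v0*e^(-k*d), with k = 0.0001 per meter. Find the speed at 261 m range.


v = v0*exp(-k*d) = 880*exp(-0.0001*261) = 857.3 m/s

857.3 m/s


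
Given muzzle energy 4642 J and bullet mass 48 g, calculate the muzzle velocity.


v = sqrt(2*E/m) = sqrt(2*4642/0.048) = 439.8 m/s

439.8 m/s


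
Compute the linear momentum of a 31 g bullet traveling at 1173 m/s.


p = m*v = 0.031*1173 = 36.36 kg·m/s

36.36 kg·m/s


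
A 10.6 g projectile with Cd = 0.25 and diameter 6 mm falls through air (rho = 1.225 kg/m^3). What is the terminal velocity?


A = pi*(d/2)^2 = pi*(6/2000)^2 = 2.82743e-05 m^2
vt = sqrt(2mg/(Cd*rho*A)) = sqrt(2*0.0106*9.81/(0.25 * 1.225 * 2.82743e-05)) = 155 m/s

155 m/s


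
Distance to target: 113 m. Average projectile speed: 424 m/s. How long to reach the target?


t = d/v = 113/424 = 0.2665 s

0.2665 s


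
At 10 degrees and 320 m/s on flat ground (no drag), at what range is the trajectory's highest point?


R = v0^2*sin(2*theta)/g = 320^2*sin(2*10°)/9.81 = 3570.12 m
apex_dist = R/2 = 3570.12/2 = 1785 m

1785 m


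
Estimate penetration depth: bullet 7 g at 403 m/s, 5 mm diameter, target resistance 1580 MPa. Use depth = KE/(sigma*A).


A = pi*(d/2)^2 = pi*(5/2)^2 = 19.635 mm^2
E = 0.5*m*v^2 = 0.5*0.007*403^2 = 568.432 J
depth = E/(sigma*A) = 568.432 J / (1580 MPa * 19.635 mm^2) = 568.432/(1580 * 19.635) m = 0.0183228 m ≈ 18.32 mm

18.32 mm


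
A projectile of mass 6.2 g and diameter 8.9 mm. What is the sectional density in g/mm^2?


SD = m/d^2 = 6.2/8.9^2 = 0.07827 g/mm^2

0.07827 g/mm^2


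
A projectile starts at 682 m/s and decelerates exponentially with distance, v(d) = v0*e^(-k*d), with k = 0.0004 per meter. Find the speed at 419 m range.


v = v0*exp(-k*d) = 682*exp(-0.0004*419) = 576.8 m/s

576.8 m/s


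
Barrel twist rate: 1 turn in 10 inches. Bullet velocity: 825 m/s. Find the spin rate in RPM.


twist_m = 10*0.0254 = 0.254 m
spin = v/twist = 825/0.254 = 3248.031 rev/s
RPM = spin*60 = 3248.031*60 ≈ 194882 RPM

194882 RPM


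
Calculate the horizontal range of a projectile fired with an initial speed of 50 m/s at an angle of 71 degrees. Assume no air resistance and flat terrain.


R = v0^2 * sin(2*theta) / g = 50^2 * sin(2*71°) / 9.81 = 156.9 m

156.9 m


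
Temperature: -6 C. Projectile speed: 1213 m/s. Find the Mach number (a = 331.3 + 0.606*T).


a = 331.3 + 0.606*(-6) = 327.664 m/s
M = v/a = 1213/327.664 = 3.702

3.702


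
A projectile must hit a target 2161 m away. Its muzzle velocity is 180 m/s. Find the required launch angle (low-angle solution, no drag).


sin(2*theta) = R*g/v0^2 = 2161*9.81/180^2 = 0.654303, theta = arcsin(0.654303)/2 = 20.43°

20.43 degrees


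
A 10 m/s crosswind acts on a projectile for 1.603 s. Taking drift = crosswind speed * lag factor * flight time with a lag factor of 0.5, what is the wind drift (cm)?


drift = v_wind * lag * t = 10 * 0.5 * 1.603 = 8.015 m ≈ 801.5 cm

801.5 cm


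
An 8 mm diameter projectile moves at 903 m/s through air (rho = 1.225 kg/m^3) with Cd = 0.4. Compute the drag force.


A = pi*(d/2)^2 = pi*(8/2000)^2 = 5.02655e-05 m^2
Fd = 0.5*Cd*rho*A*v^2 = 0.5*0.4*1.225*5.02655e-05*903^2 = 10.04 N

10.04 N


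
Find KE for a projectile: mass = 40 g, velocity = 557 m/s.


E = 0.5*m*v^2 = 0.5*0.04*557^2 = 6205 J

6205 J


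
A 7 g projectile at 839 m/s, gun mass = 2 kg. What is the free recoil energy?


v_r = m_p*v_p/m_gun = 0.007*839/2 = 2.9365 m/s, E_r = 0.5*m_gun*v_r^2 = 0.5*2*2.9365^2 = 8.623 J

8.623 J


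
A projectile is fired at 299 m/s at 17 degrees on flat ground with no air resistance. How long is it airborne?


T = 2*v0*sin(theta)/g = 2*299*sin(17°)/9.81 = 17.82 s

17.82 s


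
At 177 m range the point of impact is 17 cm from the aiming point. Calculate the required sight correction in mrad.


1 mrad subtends 1 cm per 10 m of range, so adj = error_cm / (dist_m / 10) = 17 / (177/10) = 0.9605 mrad

0.9605 mrad


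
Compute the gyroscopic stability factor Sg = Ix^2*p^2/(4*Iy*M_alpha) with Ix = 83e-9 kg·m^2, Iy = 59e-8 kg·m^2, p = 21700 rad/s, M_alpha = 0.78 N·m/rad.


Sg = Ix^2 * p^2 / (4 * Iy * M_alpha) = (83e-9)^2 * 21700^2 / (4 * 59e-8 * 0.78) = 1.762

1.762


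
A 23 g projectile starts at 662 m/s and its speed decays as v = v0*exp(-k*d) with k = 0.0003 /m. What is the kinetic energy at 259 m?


v = v0*exp(-k*d) = 662*exp(-0.0003*259) = 612.51 m/s
E = 0.5*m*v^2 = 0.5*0.023*612.51^2 = 4314 J

4314 J


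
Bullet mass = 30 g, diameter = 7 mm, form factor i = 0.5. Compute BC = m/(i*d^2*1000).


BC = m/(i*d^2*1000) = 30/(0.5 * 7^2 * 1000) = 0.001224

0.001224


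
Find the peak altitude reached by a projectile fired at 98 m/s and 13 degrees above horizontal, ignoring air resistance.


H = (v0*sin(theta))^2 / (2g) = (98*sin(13°))^2 / (2*9.81) = 24.77 m

24.77 m


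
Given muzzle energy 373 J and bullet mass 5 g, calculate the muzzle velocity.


v = sqrt(2*E/m) = sqrt(2*373/0.005) = 386.3 m/s

386.3 m/s


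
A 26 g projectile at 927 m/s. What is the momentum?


p = m*v = 0.026*927 = 24.1 kg·m/s

24.1 kg·m/s


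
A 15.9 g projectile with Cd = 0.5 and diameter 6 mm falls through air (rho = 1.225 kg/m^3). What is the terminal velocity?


A = pi*(d/2)^2 = pi*(6/2000)^2 = 2.82743e-05 m^2
vt = sqrt(2mg/(Cd*rho*A)) = sqrt(2*0.0159*9.81/(0.5 * 1.225 * 2.82743e-05)) = 134.2 m/s

134.2 m/s


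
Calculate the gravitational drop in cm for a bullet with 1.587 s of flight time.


drop = 0.5*g*t^2 = 0.5*9.81*1.587^2 = 12.3536 m ≈ 1235 cm

1235 cm


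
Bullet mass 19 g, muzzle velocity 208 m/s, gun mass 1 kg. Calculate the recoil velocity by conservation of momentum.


v_recoil = m_p * v_p / m_gun = 0.019 * 208 / 1 = 3.952 m/s

3.952 m/s


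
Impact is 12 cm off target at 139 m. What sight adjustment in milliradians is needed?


1 mrad subtends 1 cm per 10 m of range, so adj = error_cm / (dist_m / 10) = 12 / (139/10) = 0.8633 mrad

0.8633 mrad


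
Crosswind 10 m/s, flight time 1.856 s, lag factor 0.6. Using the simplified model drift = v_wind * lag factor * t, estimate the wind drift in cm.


drift = v_wind * lag * t = 10 * 0.6 * 1.856 = 11.136 m ≈ 1114 cm

1114 cm


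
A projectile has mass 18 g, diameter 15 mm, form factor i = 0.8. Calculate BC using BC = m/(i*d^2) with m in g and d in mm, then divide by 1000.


BC = m/(i*d^2*1000) = 18/(0.8 * 15^2 * 1000) = 0.0001

0.0001


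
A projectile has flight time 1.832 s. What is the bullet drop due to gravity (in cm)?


drop = 0.5*g*t^2 = 0.5*9.81*1.832^2 = 16.4623 m ≈ 1646 cm

1646 cm


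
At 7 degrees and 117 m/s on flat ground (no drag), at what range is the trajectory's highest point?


R = v0^2*sin(2*theta)/g = 117^2*sin(2*7°)/9.81 = 337.581 m
apex_dist = R/2 = 337.581/2 = 168.8 m

168.8 m


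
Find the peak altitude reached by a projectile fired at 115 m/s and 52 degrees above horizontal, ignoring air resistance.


H = (v0*sin(theta))^2 / (2g) = (115*sin(52°))^2 / (2*9.81) = 418.6 m

418.6 m


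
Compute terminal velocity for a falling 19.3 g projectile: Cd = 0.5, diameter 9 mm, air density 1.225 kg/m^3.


A = pi*(d/2)^2 = pi*(9/2000)^2 = 6.36173e-05 m^2
vt = sqrt(2mg/(Cd*rho*A)) = sqrt(2*0.0193*9.81/(0.5 * 1.225 * 6.36173e-05)) = 98.58 m/s

98.58 m/s


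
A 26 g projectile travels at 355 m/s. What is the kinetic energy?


E = 0.5*m*v^2 = 0.5*0.026*355^2 = 1638 J

1638 J


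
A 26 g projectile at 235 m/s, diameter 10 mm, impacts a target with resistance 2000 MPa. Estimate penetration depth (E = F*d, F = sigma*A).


A = pi*(d/2)^2 = pi*(10/2)^2 = 78.5398 mm^2
E = 0.5*m*v^2 = 0.5*0.026*235^2 = 717.925 J
depth = E/(sigma*A) = 717.925 J / (2000 MPa * 78.5398 mm^2) = 717.925/(2000 * 78.5398) m = 0.00457045 m ≈ 4.57 mm

4.57 mm


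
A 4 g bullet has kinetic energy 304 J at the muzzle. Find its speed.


v = sqrt(2*E/m) = sqrt(2*304/0.004) = 389.9 m/s

389.9 m/s


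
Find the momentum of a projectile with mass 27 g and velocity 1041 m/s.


p = m*v = 0.027*1041 = 28.11 kg·m/s

28.11 kg·m/s


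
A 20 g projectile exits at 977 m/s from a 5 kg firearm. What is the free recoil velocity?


v_recoil = m_p * v_p / m_gun = 0.02 * 977 / 5 = 3.908 m/s

3.908 m/s


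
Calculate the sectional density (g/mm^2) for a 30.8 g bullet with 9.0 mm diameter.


SD = m/d^2 = 30.8/9.0^2 = 0.3802 g/mm^2

0.3802 g/mm^2


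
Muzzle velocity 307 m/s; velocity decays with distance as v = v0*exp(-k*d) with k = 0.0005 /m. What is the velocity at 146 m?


v = v0*exp(-k*d) = 307*exp(-0.0005*146) = 285.4 m/s

285.4 m/s


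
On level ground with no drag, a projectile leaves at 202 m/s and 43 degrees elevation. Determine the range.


R = v0^2 * sin(2*theta) / g = 202^2 * sin(2*43°) / 9.81 = 4149 m

4149 m


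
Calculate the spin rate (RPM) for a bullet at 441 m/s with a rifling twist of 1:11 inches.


twist_m = 11*0.0254 = 0.2794 m
spin = v/twist = 441/0.2794 = 1578.382 rev/s
RPM = spin*60 = 1578.382*60 ≈ 94703 RPM

94703 RPM


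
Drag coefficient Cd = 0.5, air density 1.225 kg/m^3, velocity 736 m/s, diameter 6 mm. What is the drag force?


A = pi*(d/2)^2 = pi*(6/2000)^2 = 2.82743e-05 m^2
Fd = 0.5*Cd*rho*A*v^2 = 0.5*0.5*1.225*2.82743e-05*736^2 = 4.691 N

4.691 N


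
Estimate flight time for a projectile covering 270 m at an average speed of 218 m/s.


t = d/v = 270/218 = 1.239 s

1.239 s


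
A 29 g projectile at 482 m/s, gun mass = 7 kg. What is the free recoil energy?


v_r = m_p*v_p/m_gun = 0.029*482/7 = 1.99686 m/s, E_r = 0.5*m_gun*v_r^2 = 0.5*7*1.99686^2 = 13.96 J

13.96 J


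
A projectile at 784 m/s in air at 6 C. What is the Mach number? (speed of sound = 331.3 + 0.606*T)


a = 331.3 + 0.606*(6) = 334.936 m/s
M = v/a = 784/334.936 = 2.341

2.341


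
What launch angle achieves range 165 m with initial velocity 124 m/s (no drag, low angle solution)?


sin(2*theta) = R*g/v0^2 = 165*9.81/124^2 = 0.105271, theta = arcsin(0.105271)/2 = 3.021°

3.021 degrees


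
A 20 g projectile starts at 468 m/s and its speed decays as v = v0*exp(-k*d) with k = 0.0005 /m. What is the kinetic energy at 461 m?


v = v0*exp(-k*d) = 468*exp(-0.0005*461) = 371.656 m/s
E = 0.5*m*v^2 = 0.5*0.02*371.656^2 = 1381 J

1381 J


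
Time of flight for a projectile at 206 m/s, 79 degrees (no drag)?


T = 2*v0*sin(theta)/g = 2*206*sin(79°)/9.81 = 41.23 s

41.23 s


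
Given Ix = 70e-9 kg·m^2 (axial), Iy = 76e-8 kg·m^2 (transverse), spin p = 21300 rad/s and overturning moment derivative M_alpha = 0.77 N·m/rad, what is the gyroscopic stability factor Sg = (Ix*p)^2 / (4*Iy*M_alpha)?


Sg = Ix^2 * p^2 / (4 * Iy * M_alpha) = (70e-9)^2 * 21300^2 / (4 * 76e-8 * 0.77) = 0.9497

0.9497


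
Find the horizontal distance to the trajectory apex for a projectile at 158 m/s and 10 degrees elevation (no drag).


R = v0^2*sin(2*theta)/g = 158^2*sin(2*10°)/9.81 = 870.356 m
apex_dist = R/2 = 870.356/2 = 435.2 m

435.2 m


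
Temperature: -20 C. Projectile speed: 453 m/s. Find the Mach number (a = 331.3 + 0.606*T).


a = 331.3 + 0.606*(-20) = 319.18 m/s
M = v/a = 453/319.18 = 1.419

1.419


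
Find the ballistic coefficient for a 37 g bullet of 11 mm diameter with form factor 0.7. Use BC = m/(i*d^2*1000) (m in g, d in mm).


BC = m/(i*d^2*1000) = 37/(0.7 * 11^2 * 1000) = 0.0004368

0.0004368


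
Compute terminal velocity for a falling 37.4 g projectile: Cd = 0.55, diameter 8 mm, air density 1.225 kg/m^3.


A = pi*(d/2)^2 = pi*(8/2000)^2 = 5.02655e-05 m^2
vt = sqrt(2mg/(Cd*rho*A)) = sqrt(2*0.0374*9.81/(0.55 * 1.225 * 5.02655e-05)) = 147.2 m/s

147.2 m/s


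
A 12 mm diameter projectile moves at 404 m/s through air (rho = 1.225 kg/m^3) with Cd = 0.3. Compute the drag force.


A = pi*(d/2)^2 = pi*(12/2000)^2 = 1.13097e-04 m^2
Fd = 0.5*Cd*rho*A*v^2 = 0.5*0.3*1.225*1.13097e-04*404^2 = 3.392 N

3.392 N


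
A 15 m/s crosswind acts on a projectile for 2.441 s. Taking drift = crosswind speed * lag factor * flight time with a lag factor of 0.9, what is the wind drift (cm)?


drift = v_wind * lag * t = 15 * 0.9 * 2.441 = 32.9535 m ≈ 3295 cm

3295 cm


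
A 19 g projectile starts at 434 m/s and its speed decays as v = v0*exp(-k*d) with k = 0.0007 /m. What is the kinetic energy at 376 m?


v = v0*exp(-k*d) = 434*exp(-0.0007*376) = 333.567 m/s
E = 0.5*m*v^2 = 0.5*0.019*333.567^2 = 1057 J

1057 J


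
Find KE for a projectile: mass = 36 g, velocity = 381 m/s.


E = 0.5*m*v^2 = 0.5*0.036*381^2 = 2613 J

2613 J


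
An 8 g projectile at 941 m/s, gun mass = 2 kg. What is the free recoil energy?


v_r = m_p*v_p/m_gun = 0.008*941/2 = 3.764 m/s, E_r = 0.5*m_gun*v_r^2 = 0.5*2*3.764^2 = 14.17 J

14.17 J


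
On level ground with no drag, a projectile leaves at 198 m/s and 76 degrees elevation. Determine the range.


R = v0^2 * sin(2*theta) / g = 198^2 * sin(2*76°) / 9.81 = 1876 m

1876 m


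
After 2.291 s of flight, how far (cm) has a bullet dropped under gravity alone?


drop = 0.5*g*t^2 = 0.5*9.81*2.291^2 = 25.7448 m ≈ 2574 cm

2574 cm


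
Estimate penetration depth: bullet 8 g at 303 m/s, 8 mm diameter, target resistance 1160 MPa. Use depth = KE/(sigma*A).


A = pi*(d/2)^2 = pi*(8/2)^2 = 50.2655 mm^2
E = 0.5*m*v^2 = 0.5*0.008*303^2 = 367.236 J
depth = E/(sigma*A) = 367.236 J / (1160 MPa * 50.2655 mm^2) = 367.236/(1160 * 50.2655) m = 0.00629821 m ≈ 6.298 mm

6.298 mm


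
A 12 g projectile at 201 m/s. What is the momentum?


p = m*v = 0.012*201 = 2.412 kg·m/s

2.412 kg·m/s


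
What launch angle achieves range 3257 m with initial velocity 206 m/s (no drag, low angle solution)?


sin(2*theta) = R*g/v0^2 = 3257*9.81/206^2 = 0.752926, theta = arcsin(0.752926)/2 = 24.42°

24.42 degrees


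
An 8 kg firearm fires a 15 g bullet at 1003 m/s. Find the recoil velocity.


v_recoil = m_p * v_p / m_gun = 0.015 * 1003 / 8 = 1.881 m/s

1.881 m/s


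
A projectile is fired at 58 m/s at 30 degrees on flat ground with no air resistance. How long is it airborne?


T = 2*v0*sin(theta)/g = 2*58*sin(30°)/9.81 = 5.912 s

5.912 s


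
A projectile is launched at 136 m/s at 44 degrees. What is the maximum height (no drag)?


H = (v0*sin(theta))^2 / (2g) = (136*sin(44°))^2 / (2*9.81) = 454.9 m

454.9 m


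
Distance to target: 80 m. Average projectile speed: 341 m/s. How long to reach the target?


t = d/v = 80/341 = 0.2346 s

0.2346 s


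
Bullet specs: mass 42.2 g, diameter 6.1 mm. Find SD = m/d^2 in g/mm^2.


SD = m/d^2 = 42.2/6.1^2 = 1.134 g/mm^2

1.134 g/mm^2


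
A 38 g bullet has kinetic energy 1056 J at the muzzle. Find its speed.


v = sqrt(2*E/m) = sqrt(2*1056/0.038) = 235.8 m/s

235.8 m/s


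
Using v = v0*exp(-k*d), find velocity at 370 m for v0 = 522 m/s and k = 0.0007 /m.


v = v0*exp(-k*d) = 522*exp(-0.0007*370) = 402.9 m/s

402.9 m/s


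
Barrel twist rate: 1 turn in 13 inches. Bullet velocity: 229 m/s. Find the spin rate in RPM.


twist_m = 13*0.0254 = 0.3302 m
spin = v/twist = 229/0.3302 = 693.5191 rev/s
RPM = spin*60 = 693.5191*60 ≈ 41611 RPM

41611 RPM


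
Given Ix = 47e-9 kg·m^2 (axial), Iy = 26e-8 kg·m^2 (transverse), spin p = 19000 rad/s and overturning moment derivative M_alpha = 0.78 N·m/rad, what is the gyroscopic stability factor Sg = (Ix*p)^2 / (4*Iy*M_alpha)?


Sg = Ix^2 * p^2 / (4 * Iy * M_alpha) = (47e-9)^2 * 19000^2 / (4 * 26e-8 * 0.78) = 0.983

0.983


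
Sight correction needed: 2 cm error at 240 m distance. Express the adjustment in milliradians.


1 mrad subtends 1 cm per 10 m of range, so adj = error_cm / (dist_m / 10) = 2 / (240/10) = 0.08333 mrad

0.08333 mrad


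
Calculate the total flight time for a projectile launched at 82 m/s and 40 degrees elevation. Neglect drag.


T = 2*v0*sin(theta)/g = 2*82*sin(40°)/9.81 = 10.75 s

10.75 s


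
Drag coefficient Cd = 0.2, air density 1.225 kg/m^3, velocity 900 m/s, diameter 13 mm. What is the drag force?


A = pi*(d/2)^2 = pi*(13/2000)^2 = 1.32732e-04 m^2
Fd = 0.5*Cd*rho*A*v^2 = 0.5*0.2*1.225*1.32732e-04*900^2 = 13.17 N

13.17 N


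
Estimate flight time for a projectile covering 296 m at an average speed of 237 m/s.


t = d/v = 296/237 = 1.249 s

1.249 s


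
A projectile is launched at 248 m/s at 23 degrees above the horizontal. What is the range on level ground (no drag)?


R = v0^2 * sin(2*theta) / g = 248^2 * sin(2*23°) / 9.81 = 4510 m

4510 m


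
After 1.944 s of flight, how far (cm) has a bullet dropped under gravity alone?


drop = 0.5*g*t^2 = 0.5*9.81*1.944^2 = 18.5367 m ≈ 1854 cm

1854 cm


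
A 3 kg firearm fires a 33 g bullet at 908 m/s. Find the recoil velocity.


v_recoil = m_p * v_p / m_gun = 0.033 * 908 / 3 = 9.988 m/s

9.988 m/s


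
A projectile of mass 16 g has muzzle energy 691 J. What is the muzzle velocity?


v = sqrt(2*E/m) = sqrt(2*691/0.016) = 293.9 m/s

293.9 m/s


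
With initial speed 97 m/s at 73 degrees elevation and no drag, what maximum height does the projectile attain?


H = (v0*sin(theta))^2 / (2g) = (97*sin(73°))^2 / (2*9.81) = 438.6 m

438.6 m


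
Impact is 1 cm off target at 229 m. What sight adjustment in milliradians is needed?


1 mrad subtends 1 cm per 10 m of range, so adj = error_cm / (dist_m / 10) = 1 / (229/10) = 0.04367 mrad

0.04367 mrad


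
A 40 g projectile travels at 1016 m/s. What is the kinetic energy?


E = 0.5*m*v^2 = 0.5*0.04*1016^2 = 20645 J

20645 J


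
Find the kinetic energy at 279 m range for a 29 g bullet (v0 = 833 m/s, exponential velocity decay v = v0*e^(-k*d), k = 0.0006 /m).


v = v0*exp(-k*d) = 833*exp(-0.0006*279) = 704.602 m/s
E = 0.5*m*v^2 = 0.5*0.029*704.602^2 = 7199 J

7199 J


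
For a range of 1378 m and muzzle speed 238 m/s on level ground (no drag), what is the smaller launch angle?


sin(2*theta) = R*g/v0^2 = 1378*9.81/238^2 = 0.238652, theta = arcsin(0.238652)/2 = 6.903°

6.903 degrees


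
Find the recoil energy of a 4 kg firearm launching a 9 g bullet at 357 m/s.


v_r = m_p*v_p/m_gun = 0.009*357/4 = 0.80325 m/s, E_r = 0.5*m_gun*v_r^2 = 0.5*4*0.80325^2 = 1.29 J

1.29 J


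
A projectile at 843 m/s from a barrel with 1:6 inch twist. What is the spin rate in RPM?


twist_m = 6*0.0254 = 0.1524 m
spin = v/twist = 843/0.1524 = 5531.496 rev/s
RPM = spin*60 = 5531.496*60 ≈ 331890 RPM

331890 RPM


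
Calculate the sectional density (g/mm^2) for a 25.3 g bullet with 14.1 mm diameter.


SD = m/d^2 = 25.3/14.1^2 = 0.1273 g/mm^2

0.1273 g/mm^2


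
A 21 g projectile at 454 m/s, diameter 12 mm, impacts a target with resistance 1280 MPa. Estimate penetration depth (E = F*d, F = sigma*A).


A = pi*(d/2)^2 = pi*(12/2)^2 = 113.097 mm^2
E = 0.5*m*v^2 = 0.5*0.021*454^2 = 2164.22 J
depth = E/(sigma*A) = 2164.22 J / (1280 MPa * 113.097 mm^2) = 2164.22/(1280 * 113.097) m = 0.0149499 m ≈ 14.95 mm

14.95 mm


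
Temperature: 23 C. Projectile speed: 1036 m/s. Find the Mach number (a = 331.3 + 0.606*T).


a = 331.3 + 0.606*(23) = 345.238 m/s
M = v/a = 1036/345.238 = 3.001

3.001


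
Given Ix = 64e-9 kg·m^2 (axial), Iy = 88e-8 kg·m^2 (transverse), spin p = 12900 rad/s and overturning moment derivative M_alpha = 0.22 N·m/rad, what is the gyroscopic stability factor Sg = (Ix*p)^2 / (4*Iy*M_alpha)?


Sg = Ix^2 * p^2 / (4 * Iy * M_alpha) = (64e-9)^2 * 12900^2 / (4 * 88e-8 * 0.22) = 0.8802

0.8802


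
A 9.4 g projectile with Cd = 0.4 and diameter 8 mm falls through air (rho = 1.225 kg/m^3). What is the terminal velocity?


A = pi*(d/2)^2 = pi*(8/2000)^2 = 5.02655e-05 m^2
vt = sqrt(2mg/(Cd*rho*A)) = sqrt(2*0.0094*9.81/(0.4 * 1.225 * 5.02655e-05)) = 86.53 m/s

86.53 m/s


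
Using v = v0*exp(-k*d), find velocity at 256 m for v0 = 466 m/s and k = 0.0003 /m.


v = v0*exp(-k*d) = 466*exp(-0.0003*256) = 431.6 m/s

431.6 m/s


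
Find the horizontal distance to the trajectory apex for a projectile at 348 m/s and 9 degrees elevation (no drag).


R = v0^2*sin(2*theta)/g = 348^2*sin(2*9°)/9.81 = 3814.8 m
apex_dist = R/2 = 3814.8/2 = 1907 m

1907 m


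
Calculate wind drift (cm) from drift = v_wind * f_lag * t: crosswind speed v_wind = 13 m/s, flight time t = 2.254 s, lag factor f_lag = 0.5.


drift = v_wind * lag * t = 13 * 0.5 * 2.254 = 14.651 m ≈ 1465 cm

1465 cm


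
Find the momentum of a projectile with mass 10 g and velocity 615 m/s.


p = m*v = 0.01*615 = 6.15 kg·m/s

6.15 kg·m/s


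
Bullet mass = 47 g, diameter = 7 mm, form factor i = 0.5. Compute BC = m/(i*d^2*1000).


BC = m/(i*d^2*1000) = 47/(0.5 * 7^2 * 1000) = 0.001918

0.001918


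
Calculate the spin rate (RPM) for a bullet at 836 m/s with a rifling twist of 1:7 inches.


twist_m = 7*0.0254 = 0.1778 m
spin = v/twist = 836/0.1778 = 4701.912 rev/s
RPM = spin*60 = 4701.912*60 ≈ 282115 RPM

282115 RPM


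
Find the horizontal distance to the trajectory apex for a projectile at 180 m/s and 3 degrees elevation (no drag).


R = v0^2*sin(2*theta)/g = 180^2*sin(2*3°)/9.81 = 345.232 m
apex_dist = R/2 = 345.232/2 = 172.6 m

172.6 m


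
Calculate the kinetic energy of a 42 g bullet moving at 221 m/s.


E = 0.5*m*v^2 = 0.5*0.042*221^2 = 1026 J

1026 J


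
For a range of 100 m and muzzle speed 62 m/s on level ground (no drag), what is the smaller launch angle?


sin(2*theta) = R*g/v0^2 = 100*9.81/62^2 = 0.255203, theta = arcsin(0.255203)/2 = 7.393°

7.393 degrees


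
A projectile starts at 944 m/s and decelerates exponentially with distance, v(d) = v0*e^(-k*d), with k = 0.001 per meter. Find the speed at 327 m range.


v = v0*exp(-k*d) = 944*exp(-0.001*327) = 680.7 m/s

680.7 m/s


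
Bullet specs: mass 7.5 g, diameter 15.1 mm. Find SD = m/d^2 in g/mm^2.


SD = m/d^2 = 7.5/15.1^2 = 0.03289 g/mm^2

0.03289 g/mm^2


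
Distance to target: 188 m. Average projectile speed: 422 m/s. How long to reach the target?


t = d/v = 188/422 = 0.4455 s

0.4455 s


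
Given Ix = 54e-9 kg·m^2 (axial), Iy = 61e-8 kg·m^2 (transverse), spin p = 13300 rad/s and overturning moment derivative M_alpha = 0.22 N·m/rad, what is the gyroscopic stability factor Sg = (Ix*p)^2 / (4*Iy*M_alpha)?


Sg = Ix^2 * p^2 / (4 * Iy * M_alpha) = (54e-9)^2 * 13300^2 / (4 * 61e-8 * 0.22) = 0.9609

0.9609


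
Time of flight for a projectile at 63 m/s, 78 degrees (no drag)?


T = 2*v0*sin(theta)/g = 2*63*sin(78°)/9.81 = 12.56 s

12.56 s


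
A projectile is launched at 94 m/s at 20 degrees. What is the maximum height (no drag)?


H = (v0*sin(theta))^2 / (2g) = (94*sin(20°))^2 / (2*9.81) = 52.68 m

52.68 m


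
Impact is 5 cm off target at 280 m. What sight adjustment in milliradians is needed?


1 mrad subtends 1 cm per 10 m of range, so adj = error_cm / (dist_m / 10) = 5 / (280/10) = 0.1786 mrad

0.1786 mrad


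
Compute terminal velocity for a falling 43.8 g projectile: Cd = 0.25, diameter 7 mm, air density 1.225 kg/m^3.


A = pi*(d/2)^2 = pi*(7/2000)^2 = 3.84845e-05 m^2
vt = sqrt(2mg/(Cd*rho*A)) = sqrt(2*0.0438*9.81/(0.25 * 1.225 * 3.84845e-05)) = 270 m/s

270 m/s


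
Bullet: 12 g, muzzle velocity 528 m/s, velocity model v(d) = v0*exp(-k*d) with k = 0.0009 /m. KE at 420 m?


v = v0*exp(-k*d) = 528*exp(-0.0009*420) = 361.802 m/s
E = 0.5*m*v^2 = 0.5*0.012*361.802^2 = 785.4 J

785.4 J


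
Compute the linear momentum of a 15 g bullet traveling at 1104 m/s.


p = m*v = 0.015*1104 = 16.56 kg·m/s

16.56 kg·m/s


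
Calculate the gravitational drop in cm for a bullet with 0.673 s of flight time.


drop = 0.5*g*t^2 = 0.5*9.81*0.673^2 = 2.22162 m ≈ 222.2 cm

222.2 cm


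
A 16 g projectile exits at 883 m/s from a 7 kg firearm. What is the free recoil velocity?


v_recoil = m_p * v_p / m_gun = 0.016 * 883 / 7 = 2.018 m/s

2.018 m/s


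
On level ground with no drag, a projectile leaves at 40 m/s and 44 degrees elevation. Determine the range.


R = v0^2 * sin(2*theta) / g = 40^2 * sin(2*44°) / 9.81 = 163 m

163 m


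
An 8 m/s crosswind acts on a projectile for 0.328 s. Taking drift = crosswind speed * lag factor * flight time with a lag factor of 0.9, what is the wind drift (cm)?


drift = v_wind * lag * t = 8 * 0.9 * 0.328 = 2.3616 m ≈ 236.2 cm

236.2 cm


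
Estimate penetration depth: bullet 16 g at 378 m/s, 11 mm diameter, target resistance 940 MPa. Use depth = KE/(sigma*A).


A = pi*(d/2)^2 = pi*(11/2)^2 = 95.0332 mm^2
E = 0.5*m*v^2 = 0.5*0.016*378^2 = 1143.07 J
depth = E/(sigma*A) = 1143.07 J / (940 MPa * 95.0332 mm^2) = 1143.07/(940 * 95.0332) m = 0.0127959 m ≈ 12.8 mm

12.8 mm


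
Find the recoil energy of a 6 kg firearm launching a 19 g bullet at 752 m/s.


v_r = m_p*v_p/m_gun = 0.019*752/6 = 2.38133 m/s, E_r = 0.5*m_gun*v_r^2 = 0.5*6*2.38133^2 = 17.01 J

17.01 J


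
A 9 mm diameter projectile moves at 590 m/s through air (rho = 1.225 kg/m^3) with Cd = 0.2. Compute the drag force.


A = pi*(d/2)^2 = pi*(9/2000)^2 = 6.36173e-05 m^2
Fd = 0.5*Cd*rho*A*v^2 = 0.5*0.2*1.225*6.36173e-05*590^2 = 2.713 N

2.713 N


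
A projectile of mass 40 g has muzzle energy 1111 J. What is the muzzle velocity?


v = sqrt(2*E/m) = sqrt(2*1111/0.04) = 235.7 m/s

235.7 m/s


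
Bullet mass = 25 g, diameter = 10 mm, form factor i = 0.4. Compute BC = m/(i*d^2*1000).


BC = m/(i*d^2*1000) = 25/(0.4 * 10^2 * 1000) = 0.000625

0.000625


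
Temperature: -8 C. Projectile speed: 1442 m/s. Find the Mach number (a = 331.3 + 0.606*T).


a = 331.3 + 0.606*(-8) = 326.452 m/s
M = v/a = 1442/326.452 = 4.417

4.417


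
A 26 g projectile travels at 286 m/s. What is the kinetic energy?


E = 0.5*m*v^2 = 0.5*0.026*286^2 = 1063 J

1063 J


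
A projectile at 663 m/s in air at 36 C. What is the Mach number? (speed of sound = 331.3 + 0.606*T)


a = 331.3 + 0.606*(36) = 353.116 m/s
M = v/a = 663/353.116 = 1.878

1.878


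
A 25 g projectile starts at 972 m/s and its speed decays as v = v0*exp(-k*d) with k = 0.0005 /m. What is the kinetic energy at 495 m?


v = v0*exp(-k*d) = 972*exp(-0.0005*495) = 758.889 m/s
E = 0.5*m*v^2 = 0.5*0.025*758.889^2 = 7199 J

7199 J


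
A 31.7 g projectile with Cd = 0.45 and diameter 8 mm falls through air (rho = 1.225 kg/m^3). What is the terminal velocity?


A = pi*(d/2)^2 = pi*(8/2000)^2 = 5.02655e-05 m^2
vt = sqrt(2mg/(Cd*rho*A)) = sqrt(2*0.0317*9.81/(0.45 * 1.225 * 5.02655e-05)) = 149.8 m/s

149.8 m/s


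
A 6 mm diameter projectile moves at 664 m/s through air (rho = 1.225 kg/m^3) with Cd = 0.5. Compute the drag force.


A = pi*(d/2)^2 = pi*(6/2000)^2 = 2.82743e-05 m^2
Fd = 0.5*Cd*rho*A*v^2 = 0.5*0.5*1.225*2.82743e-05*664^2 = 3.818 N

3.818 N


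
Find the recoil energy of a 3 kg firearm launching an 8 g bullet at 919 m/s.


v_r = m_p*v_p/m_gun = 0.008*919/3 = 2.45067 m/s, E_r = 0.5*m_gun*v_r^2 = 0.5*3*2.45067^2 = 9.009 J

9.009 J


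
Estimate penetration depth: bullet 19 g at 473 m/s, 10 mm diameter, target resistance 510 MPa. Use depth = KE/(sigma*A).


A = pi*(d/2)^2 = pi*(10/2)^2 = 78.5398 mm^2
E = 0.5*m*v^2 = 0.5*0.019*473^2 = 2125.43 J
depth = E/(sigma*A) = 2125.43 J / (510 MPa * 78.5398 mm^2) = 2125.43/(510 * 78.5398) m = 0.0530623 m ≈ 53.06 mm

53.06 mm


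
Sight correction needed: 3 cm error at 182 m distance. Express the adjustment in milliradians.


1 mrad subtends 1 cm per 10 m of range, so adj = error_cm / (dist_m / 10) = 3 / (182/10) = 0.1648 mrad

0.1648 mrad


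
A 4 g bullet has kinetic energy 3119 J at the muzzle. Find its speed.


v = sqrt(2*E/m) = sqrt(2*3119/0.004) = 1249 m/s

1249 m/s


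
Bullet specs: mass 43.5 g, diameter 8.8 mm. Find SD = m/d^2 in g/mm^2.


SD = m/d^2 = 43.5/8.8^2 = 0.5617 g/mm^2

0.5617 g/mm^2


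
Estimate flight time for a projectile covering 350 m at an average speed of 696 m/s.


t = d/v = 350/696 = 0.5029 s

0.5029 s


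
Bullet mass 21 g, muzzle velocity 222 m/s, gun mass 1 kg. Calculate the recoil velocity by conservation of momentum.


v_recoil = m_p * v_p / m_gun = 0.021 * 222 / 1 = 4.662 m/s

4.662 m/s


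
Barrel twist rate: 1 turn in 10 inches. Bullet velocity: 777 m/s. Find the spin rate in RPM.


twist_m = 10*0.0254 = 0.254 m
spin = v/twist = 777/0.254 = 3059.055 rev/s
RPM = spin*60 = 3059.055*60 ≈ 183543 RPM

183543 RPM


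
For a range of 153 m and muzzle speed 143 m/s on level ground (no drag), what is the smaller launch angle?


sin(2*theta) = R*g/v0^2 = 153*9.81/143^2 = 0.0733987, theta = arcsin(0.0733987)/2 = 2.105°

2.105 degrees


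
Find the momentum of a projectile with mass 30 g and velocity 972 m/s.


p = m*v = 0.03*972 = 29.16 kg·m/s

29.16 kg·m/s


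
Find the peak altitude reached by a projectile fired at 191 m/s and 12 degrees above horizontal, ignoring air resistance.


H = (v0*sin(theta))^2 / (2g) = (191*sin(12°))^2 / (2*9.81) = 80.38 m

80.38 m


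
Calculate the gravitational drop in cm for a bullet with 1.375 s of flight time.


drop = 0.5*g*t^2 = 0.5*9.81*1.375^2 = 9.27352 m ≈ 927.4 cm

927.4 cm


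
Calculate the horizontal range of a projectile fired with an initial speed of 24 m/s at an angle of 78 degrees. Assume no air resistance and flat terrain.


R = v0^2 * sin(2*theta) / g = 24^2 * sin(2*78°) / 9.81 = 23.88 m

23.88 m


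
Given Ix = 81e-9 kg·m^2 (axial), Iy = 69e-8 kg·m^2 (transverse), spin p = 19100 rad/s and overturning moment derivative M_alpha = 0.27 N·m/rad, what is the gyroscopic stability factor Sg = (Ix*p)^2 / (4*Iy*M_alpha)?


Sg = Ix^2 * p^2 / (4 * Iy * M_alpha) = (81e-9)^2 * 19100^2 / (4 * 69e-8 * 0.27) = 3.212

3.212


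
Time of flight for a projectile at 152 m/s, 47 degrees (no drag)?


T = 2*v0*sin(theta)/g = 2*152*sin(47°)/9.81 = 22.66 s

22.66 s
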